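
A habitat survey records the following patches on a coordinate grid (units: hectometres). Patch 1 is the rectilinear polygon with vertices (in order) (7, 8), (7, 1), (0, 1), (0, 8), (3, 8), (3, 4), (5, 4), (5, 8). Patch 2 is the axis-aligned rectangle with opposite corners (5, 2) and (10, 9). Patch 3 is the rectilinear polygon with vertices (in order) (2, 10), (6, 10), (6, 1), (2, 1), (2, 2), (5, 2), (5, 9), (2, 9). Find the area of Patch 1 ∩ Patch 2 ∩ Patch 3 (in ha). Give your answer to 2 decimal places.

The intersection is the polygon with vertices (5,2), (5,4), (5,8), (6,8), (6,2).
By the shoelace formula its area is 6.00.

6.00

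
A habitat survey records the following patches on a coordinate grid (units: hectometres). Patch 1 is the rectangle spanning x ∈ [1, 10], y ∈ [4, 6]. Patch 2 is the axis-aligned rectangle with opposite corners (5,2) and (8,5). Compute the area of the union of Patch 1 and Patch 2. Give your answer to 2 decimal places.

By inclusion–exclusion:
Individual areas: |Patch 1| = 18, |Patch 2| = 9.
|Patch 1∩Patch 2|: x∈[5,8], y∈[4,5] → 3·1 = 3.
|Patch 1 ∪ Patch 2| = 27 − 3 = 24.00.

24.00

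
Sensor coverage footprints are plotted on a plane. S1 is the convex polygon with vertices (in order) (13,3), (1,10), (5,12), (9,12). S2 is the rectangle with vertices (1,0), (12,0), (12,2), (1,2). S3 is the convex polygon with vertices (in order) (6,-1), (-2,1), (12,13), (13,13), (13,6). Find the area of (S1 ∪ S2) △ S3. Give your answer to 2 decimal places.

|S1 ∪ S2| = 66.
|(S1 ∪ S2) ∩ S3| = 34.3649.
|(S1 ∪ S2) △ S3| = 66 + 93.5 − 68.7298 = 90.77.

90.77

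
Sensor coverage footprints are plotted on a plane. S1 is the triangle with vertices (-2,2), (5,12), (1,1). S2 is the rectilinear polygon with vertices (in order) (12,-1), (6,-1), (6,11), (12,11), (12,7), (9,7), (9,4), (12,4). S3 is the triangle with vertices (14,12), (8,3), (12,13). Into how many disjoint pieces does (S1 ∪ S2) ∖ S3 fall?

3

(S1 ∪ S2) ∖ S3 splits into 3 disjoint pieces (area 18.5, area 56.1, area 1.3333).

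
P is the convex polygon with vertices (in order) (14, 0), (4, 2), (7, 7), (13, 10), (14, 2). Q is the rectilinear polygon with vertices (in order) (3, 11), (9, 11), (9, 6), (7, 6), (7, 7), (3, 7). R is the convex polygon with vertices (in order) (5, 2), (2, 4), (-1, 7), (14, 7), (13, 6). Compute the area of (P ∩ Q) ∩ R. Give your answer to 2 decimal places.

2.00

The region (P ∩ Q) ∩ R is the polygon with vertices (9,6), (7,6), (7,7), (9,7).
By the shoelace formula its area is 2.00.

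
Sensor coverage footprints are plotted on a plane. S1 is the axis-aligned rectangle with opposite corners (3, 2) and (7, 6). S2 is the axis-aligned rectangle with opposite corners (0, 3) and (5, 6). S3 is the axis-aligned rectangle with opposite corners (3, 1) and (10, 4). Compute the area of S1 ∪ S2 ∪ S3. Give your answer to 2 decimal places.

38.00

By inclusion–exclusion:
Individual areas: |S1| = 16, |S2| = 15, |S3| = 21.
|S1∩S2|: x∈[3,5], y∈[3,6] → 2·3 = 6.
|S1∩S3|: x∈[3,7], y∈[2,4] → 4·2 = 8.
|S2∩S3|: x∈[3,5], y∈[3,4] → 2·1 = 2.
|S1∩S2∩S3| = 2.
|S1 ∪ S2 ∪ S3| = 52 − 16 + 2 = 38.00.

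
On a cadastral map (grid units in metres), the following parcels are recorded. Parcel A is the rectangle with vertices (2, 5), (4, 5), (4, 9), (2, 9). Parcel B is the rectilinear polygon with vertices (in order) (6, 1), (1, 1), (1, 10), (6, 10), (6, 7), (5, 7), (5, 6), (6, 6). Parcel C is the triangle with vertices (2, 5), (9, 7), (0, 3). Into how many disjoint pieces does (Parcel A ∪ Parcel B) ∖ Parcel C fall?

2

(Parcel A ∪ Parcel B) ∖ Parcel C splits into 2 disjoint pieces (area 17.7778, area 22.25).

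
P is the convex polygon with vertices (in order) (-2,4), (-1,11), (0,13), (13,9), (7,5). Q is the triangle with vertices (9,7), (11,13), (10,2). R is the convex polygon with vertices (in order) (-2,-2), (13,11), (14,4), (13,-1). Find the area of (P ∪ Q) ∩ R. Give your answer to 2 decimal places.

The region (P ∪ Q) ∩ R is the polygon with vertices (13,9), (10.484,7.323), (10,2), (9.118,6.412), (7,5), (5.941,4.882), (11.297,9.524).
By the shoelace formula its area is 10.54.

10.54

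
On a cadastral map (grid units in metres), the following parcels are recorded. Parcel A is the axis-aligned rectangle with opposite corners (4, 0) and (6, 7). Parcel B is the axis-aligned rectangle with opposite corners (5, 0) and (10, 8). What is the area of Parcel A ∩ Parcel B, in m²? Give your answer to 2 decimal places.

|Parcel A∩Parcel B|: x∈[5,6], y∈[0,7] → 1·7 = 7.

7.00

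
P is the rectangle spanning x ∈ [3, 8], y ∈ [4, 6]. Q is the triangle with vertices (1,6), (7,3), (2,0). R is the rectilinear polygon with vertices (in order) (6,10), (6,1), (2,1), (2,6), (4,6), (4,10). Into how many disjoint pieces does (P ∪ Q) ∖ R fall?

3

(P ∪ Q) ∖ R splits into 3 disjoint pieces (area 4, area 0.55, area 3.5833).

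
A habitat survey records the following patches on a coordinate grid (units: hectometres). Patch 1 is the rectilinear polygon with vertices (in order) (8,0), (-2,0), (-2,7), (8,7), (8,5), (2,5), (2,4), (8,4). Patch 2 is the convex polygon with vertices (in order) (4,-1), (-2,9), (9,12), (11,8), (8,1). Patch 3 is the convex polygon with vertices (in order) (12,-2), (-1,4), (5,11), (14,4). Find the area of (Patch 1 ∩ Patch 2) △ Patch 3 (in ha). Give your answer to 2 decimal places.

|Patch 1 ∩ Patch 2| = 39.9.
|(Patch 1 ∩ Patch 2) ∩ Patch 3| = 32.4937.
|(Patch 1 ∩ Patch 2) △ Patch 3| = 39.9 + 97.5 − 64.9874 = 72.41.

72.41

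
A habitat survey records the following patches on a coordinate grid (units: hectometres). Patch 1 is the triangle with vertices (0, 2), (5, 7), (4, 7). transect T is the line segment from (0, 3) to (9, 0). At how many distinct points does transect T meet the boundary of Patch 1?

2

The segment meets the boundary at (0.75,2.75), (0.632,2.789).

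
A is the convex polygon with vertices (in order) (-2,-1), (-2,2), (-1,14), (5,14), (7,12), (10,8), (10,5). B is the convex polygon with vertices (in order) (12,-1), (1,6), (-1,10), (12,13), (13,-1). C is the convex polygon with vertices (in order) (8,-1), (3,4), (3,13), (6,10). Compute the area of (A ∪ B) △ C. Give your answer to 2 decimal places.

|A ∪ B| = 173.683.
|(A ∪ B) ∩ C| = 30.9837.
|(A ∪ B) △ C| = 173.683 + 36 − 61.9674 = 147.72.

147.72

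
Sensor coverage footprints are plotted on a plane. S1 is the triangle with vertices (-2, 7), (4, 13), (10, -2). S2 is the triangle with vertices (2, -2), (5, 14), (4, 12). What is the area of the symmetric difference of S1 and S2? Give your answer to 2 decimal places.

60.43

|S1| = 63, |S2| = 5, |S1∩S2| = 3.7845.
|S1 △ S2| = |S1| + |S2| − 2·|S1∩S2| = 63 + 5 − 7.569 = 60.43.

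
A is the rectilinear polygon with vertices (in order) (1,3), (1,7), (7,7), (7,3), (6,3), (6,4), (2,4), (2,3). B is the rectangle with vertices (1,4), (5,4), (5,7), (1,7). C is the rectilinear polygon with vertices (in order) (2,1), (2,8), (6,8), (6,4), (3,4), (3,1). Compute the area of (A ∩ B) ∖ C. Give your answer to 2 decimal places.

3.00

|A ∩ B| = 12.
|(A ∩ B) ∩ C| = 9.
|(A ∩ B) ∖ C| = 12 − 9 = 3.00.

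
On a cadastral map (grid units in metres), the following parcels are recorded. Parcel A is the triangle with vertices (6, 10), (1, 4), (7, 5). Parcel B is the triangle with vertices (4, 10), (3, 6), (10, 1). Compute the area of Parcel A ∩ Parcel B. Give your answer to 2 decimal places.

The intersection is the polygon with vertices (4.889,8.667), (6.857,5.714), (7,5), (4.892,4.649), (3,6), (3.143,6.571).
By the shoelace formula its area is 8.88.

8.88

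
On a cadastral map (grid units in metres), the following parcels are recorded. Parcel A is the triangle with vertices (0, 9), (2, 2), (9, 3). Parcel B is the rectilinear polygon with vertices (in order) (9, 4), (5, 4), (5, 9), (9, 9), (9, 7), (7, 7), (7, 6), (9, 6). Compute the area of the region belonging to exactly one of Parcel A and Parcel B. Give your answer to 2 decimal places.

39.33

|Parcel A| = 25.5, |Parcel B| = 18, |Parcel A∩Parcel B| = 2.0833.
|Parcel A △ Parcel B| = |Parcel A| + |Parcel B| − 2·|Parcel A∩Parcel B| = 25.5 + 18 − 4.1667 = 39.33.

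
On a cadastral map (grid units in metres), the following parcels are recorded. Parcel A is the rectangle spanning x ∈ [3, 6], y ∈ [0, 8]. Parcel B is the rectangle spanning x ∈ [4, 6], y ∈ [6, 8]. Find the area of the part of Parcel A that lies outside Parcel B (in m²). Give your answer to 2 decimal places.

|Parcel A∩Parcel B|: x∈[4,6], y∈[6,8] → 2·2 = 4.
|Parcel A| = 24.
|Parcel A ∖ Parcel B| = |Parcel A| − |Parcel A∩Parcel B| = 24 − 4 = 20.00.

20.00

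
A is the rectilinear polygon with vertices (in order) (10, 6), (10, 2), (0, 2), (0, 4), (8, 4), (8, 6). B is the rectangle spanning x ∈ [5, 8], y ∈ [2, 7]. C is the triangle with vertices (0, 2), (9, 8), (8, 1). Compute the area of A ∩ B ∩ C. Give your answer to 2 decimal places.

6.00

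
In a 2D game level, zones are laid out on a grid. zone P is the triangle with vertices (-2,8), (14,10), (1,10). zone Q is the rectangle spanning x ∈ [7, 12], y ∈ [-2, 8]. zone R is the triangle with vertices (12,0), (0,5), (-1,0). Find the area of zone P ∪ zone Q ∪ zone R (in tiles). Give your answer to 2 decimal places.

By inclusion–exclusion:
Individual areas: |zone P| = 13, |zone Q| = 50, |zone R| = 32.5.
|zone P∩zone Q| = 0.
|zone P∩zone R| = 0.
|zone Q∩zone R| = 5.2083.
|zone P∩zone Q∩zone R| = 0.
|zone P ∪ zone Q ∪ zone R| = 95.5 − 5.2083 + 0 = 90.29.

90.29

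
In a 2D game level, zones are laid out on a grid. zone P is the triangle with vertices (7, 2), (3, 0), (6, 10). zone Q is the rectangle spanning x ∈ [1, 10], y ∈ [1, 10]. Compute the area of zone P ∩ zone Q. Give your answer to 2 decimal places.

The intersection is the polygon with vertices (5,1), (3.3,1), (6,10), (7,2).
By the shoelace formula its area is 16.15.

16.15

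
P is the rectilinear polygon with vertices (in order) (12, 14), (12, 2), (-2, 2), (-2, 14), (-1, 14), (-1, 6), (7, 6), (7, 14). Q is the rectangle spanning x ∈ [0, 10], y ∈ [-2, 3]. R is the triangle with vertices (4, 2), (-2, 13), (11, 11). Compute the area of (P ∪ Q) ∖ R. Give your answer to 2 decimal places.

|P ∪ Q| = 144.
|(P ∪ Q) ∩ R| = 22.9341.
|(P ∪ Q) ∖ R| = 144 − 22.9341 = 121.07.

121.07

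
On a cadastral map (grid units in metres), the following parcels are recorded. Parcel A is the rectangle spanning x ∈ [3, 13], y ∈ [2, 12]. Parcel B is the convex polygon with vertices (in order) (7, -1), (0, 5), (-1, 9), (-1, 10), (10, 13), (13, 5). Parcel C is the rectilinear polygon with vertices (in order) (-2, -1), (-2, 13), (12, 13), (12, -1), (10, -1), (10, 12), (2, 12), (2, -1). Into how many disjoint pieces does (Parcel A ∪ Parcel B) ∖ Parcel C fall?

2

(Parcel A ∪ Parcel B) ∖ Parcel C splits into 2 disjoint pieces (area 10, area 87.8474).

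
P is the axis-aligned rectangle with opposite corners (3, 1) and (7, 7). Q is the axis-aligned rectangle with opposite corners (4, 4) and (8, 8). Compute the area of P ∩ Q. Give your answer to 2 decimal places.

9.00

|P∩Q|: x∈[4,7], y∈[4,7] → 3·3 = 9.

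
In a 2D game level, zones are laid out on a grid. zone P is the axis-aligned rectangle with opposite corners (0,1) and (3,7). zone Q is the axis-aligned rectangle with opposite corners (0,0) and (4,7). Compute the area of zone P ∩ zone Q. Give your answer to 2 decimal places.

|zone P∩zone Q|: x∈[0,3], y∈[1,7] → 3·6 = 18.

18.00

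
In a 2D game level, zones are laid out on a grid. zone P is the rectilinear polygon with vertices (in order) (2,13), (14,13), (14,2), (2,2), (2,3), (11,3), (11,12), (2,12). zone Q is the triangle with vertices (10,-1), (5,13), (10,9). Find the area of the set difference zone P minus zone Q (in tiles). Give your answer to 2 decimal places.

49.30

|zone P| = 51, |zone P∩zone Q| = 1.6964.
|zone P ∖ zone Q| = |zone P| − |zone P∩zone Q| = 51 − 1.6964 = 49.30.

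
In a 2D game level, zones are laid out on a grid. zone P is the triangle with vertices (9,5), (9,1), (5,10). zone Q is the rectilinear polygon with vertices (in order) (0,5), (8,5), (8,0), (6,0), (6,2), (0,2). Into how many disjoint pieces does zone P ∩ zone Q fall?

zone P ∩ zone Q is a single connected region.

1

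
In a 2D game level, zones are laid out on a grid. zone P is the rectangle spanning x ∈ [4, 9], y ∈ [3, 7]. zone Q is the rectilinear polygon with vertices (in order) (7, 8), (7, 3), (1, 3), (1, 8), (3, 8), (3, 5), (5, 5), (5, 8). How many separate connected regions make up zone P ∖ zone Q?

zone P ∖ zone Q splits into 2 disjoint pieces (area 8, area 2).

2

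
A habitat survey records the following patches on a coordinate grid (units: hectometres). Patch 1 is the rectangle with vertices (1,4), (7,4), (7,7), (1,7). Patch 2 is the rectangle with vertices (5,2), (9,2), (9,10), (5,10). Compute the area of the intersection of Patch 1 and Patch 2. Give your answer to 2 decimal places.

|Patch 1∩Patch 2|: x∈[5,7], y∈[4,7] → 2·3 = 6.

6.00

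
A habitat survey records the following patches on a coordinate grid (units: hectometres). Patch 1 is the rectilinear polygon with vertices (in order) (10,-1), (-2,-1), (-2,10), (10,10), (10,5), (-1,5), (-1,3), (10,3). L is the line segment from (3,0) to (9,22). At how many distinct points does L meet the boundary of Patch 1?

3

The segment meets the boundary at (5.727,10), (4.364,5), (3.818,3).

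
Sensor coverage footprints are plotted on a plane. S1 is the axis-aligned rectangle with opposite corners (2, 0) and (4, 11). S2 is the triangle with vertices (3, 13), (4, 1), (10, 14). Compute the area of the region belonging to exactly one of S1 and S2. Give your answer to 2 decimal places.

|S1| = 22, |S2| = 42.5, |S1∩S2| = 4.1667.
|S1 △ S2| = |S1| + |S2| − 2·|S1∩S2| = 22 + 42.5 − 8.3333 = 56.17.

56.17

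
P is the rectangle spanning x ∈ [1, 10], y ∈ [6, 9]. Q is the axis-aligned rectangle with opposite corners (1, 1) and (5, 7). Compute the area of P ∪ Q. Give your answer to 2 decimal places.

47.00

By inclusion–exclusion:
Individual areas: |P| = 27, |Q| = 24.
|P∩Q|: x∈[1,5], y∈[6,7] → 4·1 = 4.
|P ∪ Q| = 51 − 4 = 47.00.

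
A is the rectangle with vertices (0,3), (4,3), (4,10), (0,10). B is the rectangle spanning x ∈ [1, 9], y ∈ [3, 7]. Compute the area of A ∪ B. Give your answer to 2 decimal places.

By inclusion–exclusion:
Individual areas: |A| = 28, |B| = 32.
|A∩B|: x∈[1,4], y∈[3,7] → 3·4 = 12.
|A ∪ B| = 60 − 12 = 48.00.

48.00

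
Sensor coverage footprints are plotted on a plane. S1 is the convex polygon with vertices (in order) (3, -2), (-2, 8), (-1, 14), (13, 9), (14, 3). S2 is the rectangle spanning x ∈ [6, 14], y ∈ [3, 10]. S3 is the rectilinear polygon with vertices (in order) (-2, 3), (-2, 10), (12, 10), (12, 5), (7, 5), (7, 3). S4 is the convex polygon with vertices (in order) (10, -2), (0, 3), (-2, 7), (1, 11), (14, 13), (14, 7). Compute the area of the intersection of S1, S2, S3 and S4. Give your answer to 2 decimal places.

31.42

The intersection is the polygon with vertices (6,10), (10.2,10), (12,9.357), (12,5), (7,5), (7,3), (6,3).
By the shoelace formula its area is 31.42.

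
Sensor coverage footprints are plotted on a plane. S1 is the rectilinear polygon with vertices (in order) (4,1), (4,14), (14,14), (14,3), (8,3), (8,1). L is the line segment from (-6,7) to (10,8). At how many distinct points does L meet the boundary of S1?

1

The segment meets the boundary at (4,7.625).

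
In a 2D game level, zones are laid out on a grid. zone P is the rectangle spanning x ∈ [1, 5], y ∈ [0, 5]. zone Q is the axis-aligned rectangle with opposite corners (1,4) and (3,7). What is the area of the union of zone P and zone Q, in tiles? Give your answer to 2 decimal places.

By inclusion–exclusion:
Individual areas: |zone P| = 20, |zone Q| = 6.
|zone P∩zone Q|: x∈[1,3], y∈[4,5] → 2·1 = 2.
|zone P ∪ zone Q| = 26 − 2 = 24.00.

24.00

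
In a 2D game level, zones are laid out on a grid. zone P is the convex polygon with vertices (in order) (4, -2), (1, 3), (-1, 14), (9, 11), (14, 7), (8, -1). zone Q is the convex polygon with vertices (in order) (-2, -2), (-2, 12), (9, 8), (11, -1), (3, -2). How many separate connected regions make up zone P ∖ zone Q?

zone P ∖ zone Q splits into 2 disjoint pieces (area 0.0669, area 47.9029).

2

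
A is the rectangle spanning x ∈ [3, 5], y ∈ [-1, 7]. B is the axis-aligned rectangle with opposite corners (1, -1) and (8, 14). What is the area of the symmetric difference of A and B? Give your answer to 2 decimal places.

89.00

|A∩B|: x∈[3,5], y∈[-1,7] → 2·8 = 16.
|A △ B| = |A| + |B| − 2·|A∩B| = 16 + 105 − 32 = 89.00.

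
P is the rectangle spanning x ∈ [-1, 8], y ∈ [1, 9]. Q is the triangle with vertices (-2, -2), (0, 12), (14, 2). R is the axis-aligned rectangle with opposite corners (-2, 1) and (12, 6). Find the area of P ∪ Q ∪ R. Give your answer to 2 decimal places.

123.29

By inclusion–exclusion:
Individual areas: |P| = 72, |Q| = 108, |R| = 70.
|P∩Q| = 65.7.
|P∩R|: x∈[-1,8], y∈[1,6] → 9·5 = 45.
|Q∩R| = 60.9429.
|P∩Q∩R| = 44.9286.
|P ∪ Q ∪ R| = 250 − 171.6429 + 44.9286 = 123.29.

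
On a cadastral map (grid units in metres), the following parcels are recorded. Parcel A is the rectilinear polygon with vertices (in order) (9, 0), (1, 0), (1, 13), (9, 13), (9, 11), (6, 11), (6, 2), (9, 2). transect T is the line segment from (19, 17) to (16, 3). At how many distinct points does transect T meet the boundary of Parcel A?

The segment lies entirely outside Parcel A and never meets its boundary.

0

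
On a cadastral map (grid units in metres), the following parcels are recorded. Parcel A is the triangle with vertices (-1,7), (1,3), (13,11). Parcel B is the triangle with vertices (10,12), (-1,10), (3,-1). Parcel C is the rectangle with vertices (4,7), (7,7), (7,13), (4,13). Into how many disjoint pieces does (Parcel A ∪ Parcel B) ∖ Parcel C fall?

(Parcel A ∪ Parcel B) ∖ Parcel C is a single connected region.

1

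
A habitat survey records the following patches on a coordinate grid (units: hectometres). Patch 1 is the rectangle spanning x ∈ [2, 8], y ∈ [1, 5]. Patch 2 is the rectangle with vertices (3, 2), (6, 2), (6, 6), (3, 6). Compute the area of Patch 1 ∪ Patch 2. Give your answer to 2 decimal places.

27.00

By inclusion–exclusion:
Individual areas: |Patch 1| = 24, |Patch 2| = 12.
|Patch 1∩Patch 2|: x∈[3,6], y∈[2,5] → 3·3 = 9.
|Patch 1 ∪ Patch 2| = 36 − 9 = 27.00.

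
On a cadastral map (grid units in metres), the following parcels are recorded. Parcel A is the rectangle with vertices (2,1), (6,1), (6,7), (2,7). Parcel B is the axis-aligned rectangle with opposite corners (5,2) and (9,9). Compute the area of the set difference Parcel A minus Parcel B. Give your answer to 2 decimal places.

19.00

|Parcel A∩Parcel B|: x∈[5,6], y∈[2,7] → 1·5 = 5.
|Parcel A| = 24.
|Parcel A ∖ Parcel B| = |Parcel A| − |Parcel A∩Parcel B| = 24 − 5 = 19.00.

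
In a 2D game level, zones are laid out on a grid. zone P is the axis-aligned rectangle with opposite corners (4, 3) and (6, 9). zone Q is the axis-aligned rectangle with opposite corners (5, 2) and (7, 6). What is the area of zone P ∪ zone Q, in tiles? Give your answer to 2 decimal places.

By inclusion–exclusion:
Individual areas: |zone P| = 12, |zone Q| = 8.
|zone P∩zone Q|: x∈[5,6], y∈[3,6] → 1·3 = 3.
|zone P ∪ zone Q| = 20 − 3 = 17.00.

17.00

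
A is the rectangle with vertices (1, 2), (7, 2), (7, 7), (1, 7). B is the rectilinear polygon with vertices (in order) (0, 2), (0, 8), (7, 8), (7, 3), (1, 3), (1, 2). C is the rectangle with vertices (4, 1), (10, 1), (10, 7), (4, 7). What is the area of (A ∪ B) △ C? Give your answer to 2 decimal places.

|A ∪ B| = 42.
|(A ∪ B) ∩ C| = 15.
|(A ∪ B) △ C| = 42 + 36 − 30 = 48.00.

48.00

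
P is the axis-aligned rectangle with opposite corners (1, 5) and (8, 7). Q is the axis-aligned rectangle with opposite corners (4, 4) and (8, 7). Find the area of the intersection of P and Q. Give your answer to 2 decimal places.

|P∩Q|: x∈[4,8], y∈[5,7] → 4·2 = 8.

8.00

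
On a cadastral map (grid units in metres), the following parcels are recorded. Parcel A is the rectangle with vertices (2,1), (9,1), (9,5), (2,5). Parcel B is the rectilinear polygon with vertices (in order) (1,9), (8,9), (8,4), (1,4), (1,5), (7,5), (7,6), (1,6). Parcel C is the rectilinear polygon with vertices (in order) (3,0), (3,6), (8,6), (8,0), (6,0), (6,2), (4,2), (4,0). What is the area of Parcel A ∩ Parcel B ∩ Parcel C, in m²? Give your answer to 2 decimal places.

The intersection is the polygon with vertices (8,4), (3,4), (3,5), (7,5), (8,5).
By the shoelace formula its area is 5.00.

5.00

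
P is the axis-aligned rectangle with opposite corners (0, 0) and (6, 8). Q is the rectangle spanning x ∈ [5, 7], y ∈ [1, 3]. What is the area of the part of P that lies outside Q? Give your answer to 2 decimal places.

|P∩Q|: x∈[5,6], y∈[1,3] → 1·2 = 2.
|P| = 48.
|P ∖ Q| = |P| − |P∩Q| = 48 − 2 = 46.00.

46.00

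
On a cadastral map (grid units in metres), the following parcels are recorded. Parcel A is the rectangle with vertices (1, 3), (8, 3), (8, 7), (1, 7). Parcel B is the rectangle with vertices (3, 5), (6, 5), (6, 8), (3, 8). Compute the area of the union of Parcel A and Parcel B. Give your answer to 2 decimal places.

By inclusion–exclusion:
Individual areas: |Parcel A| = 28, |Parcel B| = 9.
|Parcel A∩Parcel B|: x∈[3,6], y∈[5,7] → 3·2 = 6.
|Parcel A ∪ Parcel B| = 37 − 6 = 31.00.

31.00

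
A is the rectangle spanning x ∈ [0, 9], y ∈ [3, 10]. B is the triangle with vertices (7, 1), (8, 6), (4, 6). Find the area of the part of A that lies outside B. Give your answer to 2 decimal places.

54.60

|A| = 63, |A∩B| = 8.4.
|A ∖ B| = |A| − |A∩B| = 63 − 8.4 = 54.60.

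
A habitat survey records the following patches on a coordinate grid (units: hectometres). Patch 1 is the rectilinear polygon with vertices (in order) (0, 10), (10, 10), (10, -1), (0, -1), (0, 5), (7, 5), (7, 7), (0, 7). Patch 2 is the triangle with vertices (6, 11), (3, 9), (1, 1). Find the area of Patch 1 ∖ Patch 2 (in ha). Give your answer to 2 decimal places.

89.00

|Patch 1| = 96, |Patch 1∩Patch 2| = 7.
|Patch 1 ∖ Patch 2| = |Patch 1| − |Patch 1∩Patch 2| = 96 − 7 = 89.00.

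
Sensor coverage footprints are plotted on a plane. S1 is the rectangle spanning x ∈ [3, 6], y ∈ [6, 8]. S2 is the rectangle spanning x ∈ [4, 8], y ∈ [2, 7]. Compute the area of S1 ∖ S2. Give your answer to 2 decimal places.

4.00

|S1∩S2|: x∈[4,6], y∈[6,7] → 2·1 = 2.
|S1| = 6.
|S1 ∖ S2| = |S1| − |S1∩S2| = 6 − 2 = 4.00.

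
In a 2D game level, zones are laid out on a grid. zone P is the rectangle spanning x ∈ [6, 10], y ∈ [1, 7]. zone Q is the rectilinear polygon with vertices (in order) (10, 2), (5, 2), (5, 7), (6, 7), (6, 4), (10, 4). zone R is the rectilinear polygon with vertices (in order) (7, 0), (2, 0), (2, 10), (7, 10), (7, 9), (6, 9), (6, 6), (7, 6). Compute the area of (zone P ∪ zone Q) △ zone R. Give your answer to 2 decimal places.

|zone P ∪ zone Q| = 29.
|(zone P ∪ zone Q) ∩ zone R| = 10.
|(zone P ∪ zone Q) △ zone R| = 29 + 47 − 20 = 56.00.

56.00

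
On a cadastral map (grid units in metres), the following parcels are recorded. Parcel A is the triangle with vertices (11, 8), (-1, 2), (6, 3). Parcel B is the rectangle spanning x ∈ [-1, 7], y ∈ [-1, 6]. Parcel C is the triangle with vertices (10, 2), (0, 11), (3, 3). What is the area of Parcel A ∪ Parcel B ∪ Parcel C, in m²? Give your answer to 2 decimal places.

72.48

By inclusion–exclusion:
Individual areas: |Parcel A| = 15, |Parcel B| = 56, |Parcel C| = 26.5.
|Parcel A∩Parcel B| = 11.
|Parcel A∩Parcel C| = 7.5047.
|Parcel B∩Parcel C| = 13.8915.
|Parcel A∩Parcel B∩Parcel C| = 7.3758.
|Parcel A ∪ Parcel B ∪ Parcel C| = 97.5 − 32.3962 + 7.3758 = 72.48.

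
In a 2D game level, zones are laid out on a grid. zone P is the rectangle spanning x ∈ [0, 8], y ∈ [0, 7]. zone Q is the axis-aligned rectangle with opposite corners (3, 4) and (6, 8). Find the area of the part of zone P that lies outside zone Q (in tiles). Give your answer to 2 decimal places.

|zone P∩zone Q|: x∈[3,6], y∈[4,7] → 3·3 = 9.
|zone P| = 56.
|zone P ∖ zone Q| = |zone P| − |zone P∩zone Q| = 56 − 9 = 47.00.

47.00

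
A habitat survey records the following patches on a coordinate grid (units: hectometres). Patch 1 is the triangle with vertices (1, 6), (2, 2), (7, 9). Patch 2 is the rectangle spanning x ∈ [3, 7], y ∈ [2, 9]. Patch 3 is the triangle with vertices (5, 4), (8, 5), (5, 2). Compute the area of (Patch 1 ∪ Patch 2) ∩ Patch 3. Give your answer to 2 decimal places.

The region (Patch 1 ∪ Patch 2) ∩ Patch 3 is the polygon with vertices (7,4), (5,2), (5,4), (7,4.667).
By the shoelace formula its area is 2.67.

2.67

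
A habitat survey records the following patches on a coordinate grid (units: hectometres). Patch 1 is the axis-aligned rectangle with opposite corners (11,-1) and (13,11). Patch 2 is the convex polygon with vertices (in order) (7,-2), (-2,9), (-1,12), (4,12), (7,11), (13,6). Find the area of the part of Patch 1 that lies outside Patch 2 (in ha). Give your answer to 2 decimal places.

|Patch 1| = 24, |Patch 1∩Patch 2| = 4.3333.
|Patch 1 ∖ Patch 2| = |Patch 1| − |Patch 1∩Patch 2| = 24 − 4.3333 = 19.67.

19.67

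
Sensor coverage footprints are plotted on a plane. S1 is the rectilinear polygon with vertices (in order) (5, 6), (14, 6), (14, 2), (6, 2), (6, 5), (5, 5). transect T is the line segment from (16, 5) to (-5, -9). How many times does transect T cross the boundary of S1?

2

The segment meets the boundary at (11.5,2), (14,3.667).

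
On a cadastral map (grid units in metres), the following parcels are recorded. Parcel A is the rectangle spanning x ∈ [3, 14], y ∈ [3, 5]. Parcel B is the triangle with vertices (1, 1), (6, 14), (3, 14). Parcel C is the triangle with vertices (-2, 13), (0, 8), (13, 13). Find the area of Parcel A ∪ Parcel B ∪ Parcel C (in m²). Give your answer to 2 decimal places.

70.23

By inclusion–exclusion:
Individual areas: |Parcel A| = 22, |Parcel B| = 19.5, |Parcel C| = 37.5.
|Parcel A∩Parcel B| = 0.
|Parcel A∩Parcel C| = 0.
|Parcel B∩Parcel C| = 8.7663.
|Parcel A∩Parcel B∩Parcel C| = 0.
|Parcel A ∪ Parcel B ∪ Parcel C| = 79 − 8.7663 + 0 = 70.23.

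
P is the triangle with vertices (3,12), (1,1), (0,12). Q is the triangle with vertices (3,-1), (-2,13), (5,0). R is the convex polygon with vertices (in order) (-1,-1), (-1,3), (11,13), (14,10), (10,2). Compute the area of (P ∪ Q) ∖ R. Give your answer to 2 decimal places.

|P ∪ Q| = 29.5023.
|(P ∪ Q) ∩ R| = 10.3625.
|(P ∪ Q) ∖ R| = 29.5023 − 10.3625 = 19.14.

19.14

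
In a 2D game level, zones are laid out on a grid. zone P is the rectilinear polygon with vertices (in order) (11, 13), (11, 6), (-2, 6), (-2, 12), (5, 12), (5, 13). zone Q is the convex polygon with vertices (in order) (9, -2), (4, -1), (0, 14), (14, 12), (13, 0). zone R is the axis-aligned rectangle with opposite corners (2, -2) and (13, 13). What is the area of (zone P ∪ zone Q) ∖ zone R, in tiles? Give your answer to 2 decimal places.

|zone P ∪ zone Q| = 182.6429.
|(zone P ∪ zone Q) ∩ zone R| = 147.6048.
|(zone P ∪ zone Q) ∖ zone R| = 182.6429 − 147.6048 = 35.04.

35.04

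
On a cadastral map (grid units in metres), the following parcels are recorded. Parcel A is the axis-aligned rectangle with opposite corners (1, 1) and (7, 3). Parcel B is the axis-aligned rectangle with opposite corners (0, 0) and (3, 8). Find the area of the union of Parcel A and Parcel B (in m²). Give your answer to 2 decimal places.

32.00

By inclusion–exclusion:
Individual areas: |Parcel A| = 12, |Parcel B| = 24.
|Parcel A∩Parcel B|: x∈[1,3], y∈[1,3] → 2·2 = 4.
|Parcel A ∪ Parcel B| = 36 − 4 = 32.00.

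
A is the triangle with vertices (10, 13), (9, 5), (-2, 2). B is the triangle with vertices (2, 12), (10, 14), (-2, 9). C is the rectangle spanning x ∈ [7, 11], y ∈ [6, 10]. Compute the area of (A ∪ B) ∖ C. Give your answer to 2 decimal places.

41.00

|A ∪ B| = 50.5.
|(A ∪ B) ∩ C| = 9.5.
|(A ∪ B) ∖ C| = 50.5 − 9.5 = 41.00.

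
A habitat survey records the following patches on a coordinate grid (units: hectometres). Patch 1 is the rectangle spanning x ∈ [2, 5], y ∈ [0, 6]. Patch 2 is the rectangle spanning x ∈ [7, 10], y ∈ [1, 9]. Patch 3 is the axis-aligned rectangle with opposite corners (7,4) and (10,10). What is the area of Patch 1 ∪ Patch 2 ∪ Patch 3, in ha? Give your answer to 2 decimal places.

By inclusion–exclusion:
Individual areas: |Patch 1| = 18, |Patch 2| = 24, |Patch 3| = 18.
|Patch 1∩Patch 2| = 0 (no overlap).
|Patch 1∩Patch 3| = 0 (no overlap).
|Patch 2∩Patch 3|: x∈[7,10], y∈[4,9] → 3·5 = 15.
|Patch 1∩Patch 2∩Patch 3| = 0.
|Patch 1 ∪ Patch 2 ∪ Patch 3| = 60 − 15 + 0 = 45.00.

45.00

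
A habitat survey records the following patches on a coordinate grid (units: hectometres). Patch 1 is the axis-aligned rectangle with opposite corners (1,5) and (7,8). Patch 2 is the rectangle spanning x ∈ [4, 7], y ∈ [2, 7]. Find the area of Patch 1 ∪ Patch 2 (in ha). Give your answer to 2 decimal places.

27.00

By inclusion–exclusion:
Individual areas: |Patch 1| = 18, |Patch 2| = 15.
|Patch 1∩Patch 2|: x∈[4,7], y∈[5,7] → 3·2 = 6.
|Patch 1 ∪ Patch 2| = 33 − 6 = 27.00.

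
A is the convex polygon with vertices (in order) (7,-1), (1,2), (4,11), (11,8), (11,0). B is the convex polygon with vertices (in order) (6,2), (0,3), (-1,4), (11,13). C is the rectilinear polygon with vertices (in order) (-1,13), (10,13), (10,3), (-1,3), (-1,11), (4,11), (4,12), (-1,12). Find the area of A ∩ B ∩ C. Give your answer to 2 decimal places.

31.37

The intersection is the polygon with vertices (6.758,9.818), (9.098,8.815), (6.455,3), (1.333,3), (2.556,6.667).
By the shoelace formula its area is 31.37.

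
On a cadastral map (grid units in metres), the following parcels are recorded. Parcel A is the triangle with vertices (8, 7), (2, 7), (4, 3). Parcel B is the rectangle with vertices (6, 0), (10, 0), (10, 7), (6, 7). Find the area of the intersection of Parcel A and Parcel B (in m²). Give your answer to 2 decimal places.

2.00

The intersection is the polygon with vertices (8,7), (6,5), (6,7).
By the shoelace formula its area is 2.00.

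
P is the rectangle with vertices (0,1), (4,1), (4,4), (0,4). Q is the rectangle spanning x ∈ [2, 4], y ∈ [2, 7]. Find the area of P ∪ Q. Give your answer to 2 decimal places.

By inclusion–exclusion:
Individual areas: |P| = 12, |Q| = 10.
|P∩Q|: x∈[2,4], y∈[2,4] → 2·2 = 4.
|P ∪ Q| = 22 − 4 = 18.00.

18.00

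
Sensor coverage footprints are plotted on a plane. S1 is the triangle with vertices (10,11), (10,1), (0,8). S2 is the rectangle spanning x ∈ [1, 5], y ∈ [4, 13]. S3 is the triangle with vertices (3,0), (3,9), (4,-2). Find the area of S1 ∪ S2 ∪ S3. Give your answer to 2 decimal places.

By inclusion–exclusion:
Individual areas: |S1| = 50, |S2| = 36, |S3| = 4.5.
|S1∩S2| = 12.
|S1∩S3| = 0.4661.
|S2∩S3| = 1.1364.
|S1∩S2∩S3| = 0.4661.
|S1 ∪ S2 ∪ S3| = 90.5 − 13.6024 + 0.4661 = 77.36.

77.36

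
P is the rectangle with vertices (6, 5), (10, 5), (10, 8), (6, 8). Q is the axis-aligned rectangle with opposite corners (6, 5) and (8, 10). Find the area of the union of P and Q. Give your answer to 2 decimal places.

16.00

By inclusion–exclusion:
Individual areas: |P| = 12, |Q| = 10.
|P∩Q|: x∈[6,8], y∈[5,8] → 2·3 = 6.
|P ∪ Q| = 22 − 6 = 16.00.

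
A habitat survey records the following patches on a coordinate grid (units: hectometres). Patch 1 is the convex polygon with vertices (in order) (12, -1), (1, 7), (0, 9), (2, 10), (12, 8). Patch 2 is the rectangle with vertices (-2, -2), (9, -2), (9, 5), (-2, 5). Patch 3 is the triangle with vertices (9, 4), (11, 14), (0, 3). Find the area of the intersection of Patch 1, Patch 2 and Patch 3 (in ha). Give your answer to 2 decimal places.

5.29

The intersection is the polygon with vertices (9,5), (9,4), (5.639,3.627), (3.75,5).
By the shoelace formula its area is 5.29.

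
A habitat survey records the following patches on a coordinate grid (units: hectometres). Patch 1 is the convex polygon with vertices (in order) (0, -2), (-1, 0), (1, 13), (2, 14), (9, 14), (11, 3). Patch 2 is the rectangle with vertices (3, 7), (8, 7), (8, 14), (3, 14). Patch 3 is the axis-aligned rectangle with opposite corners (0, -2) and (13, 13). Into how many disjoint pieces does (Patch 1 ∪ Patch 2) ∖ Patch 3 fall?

(Patch 1 ∪ Patch 2) ∖ Patch 3 splits into 2 disjoint pieces (area 4.25, area 7.5909).

2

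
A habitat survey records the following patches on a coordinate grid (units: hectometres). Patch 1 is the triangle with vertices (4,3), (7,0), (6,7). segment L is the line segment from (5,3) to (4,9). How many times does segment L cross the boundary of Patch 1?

1

The segment meets the boundary at (4.75,4.5).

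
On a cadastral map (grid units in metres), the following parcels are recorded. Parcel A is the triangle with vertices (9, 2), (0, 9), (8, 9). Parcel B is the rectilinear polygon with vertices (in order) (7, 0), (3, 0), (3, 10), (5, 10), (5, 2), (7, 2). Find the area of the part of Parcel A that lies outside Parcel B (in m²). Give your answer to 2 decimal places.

|Parcel A| = 28, |Parcel A∩Parcel B| = 6.2222.
|Parcel A ∖ Parcel B| = |Parcel A| − |Parcel A∩Parcel B| = 28 − 6.2222 = 21.78.

21.78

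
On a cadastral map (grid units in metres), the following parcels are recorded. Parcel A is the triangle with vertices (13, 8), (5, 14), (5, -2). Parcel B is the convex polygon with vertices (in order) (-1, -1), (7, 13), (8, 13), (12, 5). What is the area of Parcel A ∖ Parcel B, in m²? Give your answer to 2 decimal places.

|Parcel A| = 64, |Parcel A∩Parcel B| = 44.7868.
|Parcel A ∖ Parcel B| = |Parcel A| − |Parcel A∩Parcel B| = 64 − 44.7868 = 19.21.

19.21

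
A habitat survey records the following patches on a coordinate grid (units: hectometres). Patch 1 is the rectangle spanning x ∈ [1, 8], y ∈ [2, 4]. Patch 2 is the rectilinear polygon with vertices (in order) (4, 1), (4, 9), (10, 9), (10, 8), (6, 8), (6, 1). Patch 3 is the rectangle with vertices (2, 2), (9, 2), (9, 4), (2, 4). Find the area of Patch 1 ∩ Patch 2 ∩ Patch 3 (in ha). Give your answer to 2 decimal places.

4.00

The intersection is the polygon with vertices (6,2), (4,2), (4,4), (6,4).
By the shoelace formula its area is 4.00.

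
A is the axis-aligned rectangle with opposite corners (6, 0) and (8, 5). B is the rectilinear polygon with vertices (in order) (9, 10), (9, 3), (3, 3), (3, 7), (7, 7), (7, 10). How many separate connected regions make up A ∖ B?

1

A ∖ B is a single connected region.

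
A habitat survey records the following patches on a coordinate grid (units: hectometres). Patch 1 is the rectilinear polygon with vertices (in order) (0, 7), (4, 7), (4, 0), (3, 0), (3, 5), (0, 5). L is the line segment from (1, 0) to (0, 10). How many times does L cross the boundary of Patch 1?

2

The segment meets the boundary at (0.3,7), (0.5,5).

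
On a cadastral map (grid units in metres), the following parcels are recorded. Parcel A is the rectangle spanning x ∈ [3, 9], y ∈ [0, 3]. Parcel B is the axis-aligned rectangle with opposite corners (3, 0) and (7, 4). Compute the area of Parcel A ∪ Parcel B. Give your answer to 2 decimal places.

By inclusion–exclusion:
Individual areas: |Parcel A| = 18, |Parcel B| = 16.
|Parcel A∩Parcel B|: x∈[3,7], y∈[0,3] → 4·3 = 12.
|Parcel A ∪ Parcel B| = 34 − 12 = 22.00.

22.00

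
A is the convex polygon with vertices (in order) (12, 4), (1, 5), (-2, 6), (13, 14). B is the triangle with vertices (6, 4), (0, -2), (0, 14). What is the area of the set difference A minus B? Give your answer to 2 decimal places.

60.86

|A| = 75, |A∩B| = 14.1389.
|A ∖ B| = |A| − |A∩B| = 75 − 14.1389 = 60.86.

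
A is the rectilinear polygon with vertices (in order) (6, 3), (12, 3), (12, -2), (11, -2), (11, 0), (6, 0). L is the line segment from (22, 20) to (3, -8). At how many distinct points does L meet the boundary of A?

The segment meets the boundary at (8.429,0), (10.464,3).

2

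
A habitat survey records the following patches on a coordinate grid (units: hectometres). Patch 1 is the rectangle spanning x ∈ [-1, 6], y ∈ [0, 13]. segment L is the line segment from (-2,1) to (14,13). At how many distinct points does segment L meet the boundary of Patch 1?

The segment meets the boundary at (6,7), (-1,1.75).

2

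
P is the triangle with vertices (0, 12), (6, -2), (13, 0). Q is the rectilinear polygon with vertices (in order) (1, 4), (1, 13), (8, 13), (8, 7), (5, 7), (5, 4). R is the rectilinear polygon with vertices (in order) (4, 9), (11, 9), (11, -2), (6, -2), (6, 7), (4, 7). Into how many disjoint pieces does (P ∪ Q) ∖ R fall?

2

(P ∪ Q) ∖ R splits into 2 disjoint pieces (area 57.2624, area 2.4176).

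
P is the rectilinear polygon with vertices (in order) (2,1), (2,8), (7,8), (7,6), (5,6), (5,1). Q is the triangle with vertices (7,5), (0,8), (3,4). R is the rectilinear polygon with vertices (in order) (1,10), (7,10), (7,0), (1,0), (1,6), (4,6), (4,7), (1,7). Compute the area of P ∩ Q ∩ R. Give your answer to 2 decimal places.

4.93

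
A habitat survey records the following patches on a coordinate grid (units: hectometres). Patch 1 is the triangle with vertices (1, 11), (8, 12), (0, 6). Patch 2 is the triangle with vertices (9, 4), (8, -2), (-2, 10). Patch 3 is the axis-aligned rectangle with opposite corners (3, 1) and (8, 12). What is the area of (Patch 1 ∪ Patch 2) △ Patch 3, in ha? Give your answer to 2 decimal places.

|Patch 1 ∪ Patch 2| = 50.9467.
|(Patch 1 ∪ Patch 2) ∩ Patch 3| = 28.3847.
|(Patch 1 ∪ Patch 2) △ Patch 3| = 50.9467 + 55 − 56.7695 = 49.18.

49.18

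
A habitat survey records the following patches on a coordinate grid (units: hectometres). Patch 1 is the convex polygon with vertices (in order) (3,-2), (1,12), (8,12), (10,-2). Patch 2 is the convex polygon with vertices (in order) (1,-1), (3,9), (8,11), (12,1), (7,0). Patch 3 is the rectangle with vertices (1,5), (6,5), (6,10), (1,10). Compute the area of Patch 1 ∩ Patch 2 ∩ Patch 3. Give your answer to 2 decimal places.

15.35

The intersection is the polygon with vertices (3,9), (5.5,10), (6,10), (6,5), (2.2,5).
By the shoelace formula its area is 15.35.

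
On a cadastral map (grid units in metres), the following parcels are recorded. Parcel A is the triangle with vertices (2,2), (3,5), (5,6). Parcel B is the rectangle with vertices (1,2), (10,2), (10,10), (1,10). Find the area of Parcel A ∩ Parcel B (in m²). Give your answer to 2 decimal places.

The intersection is the polygon with vertices (3,5), (5,6), (2,2).
By the shoelace formula its area is 2.50.

2.50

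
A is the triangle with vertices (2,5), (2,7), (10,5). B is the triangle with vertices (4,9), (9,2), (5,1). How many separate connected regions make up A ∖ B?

A ∖ B splits into 2 disjoint pieces (area 4.0968, area 1.5031).

2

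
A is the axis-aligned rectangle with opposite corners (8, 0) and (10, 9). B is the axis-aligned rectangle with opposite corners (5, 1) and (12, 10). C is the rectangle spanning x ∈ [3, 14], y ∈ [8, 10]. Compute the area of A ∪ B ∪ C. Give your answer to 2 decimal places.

By inclusion–exclusion:
Individual areas: |A| = 18, |B| = 63, |C| = 22.
|A∩B|: x∈[8,10], y∈[1,9] → 2·8 = 16.
|A∩C|: x∈[8,10], y∈[8,9] → 2·1 = 2.
|B∩C|: x∈[5,12], y∈[8,10] → 7·2 = 14.
|A∩B∩C| = 2.
|A ∪ B ∪ C| = 103 − 32 + 2 = 73.00.

73.00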